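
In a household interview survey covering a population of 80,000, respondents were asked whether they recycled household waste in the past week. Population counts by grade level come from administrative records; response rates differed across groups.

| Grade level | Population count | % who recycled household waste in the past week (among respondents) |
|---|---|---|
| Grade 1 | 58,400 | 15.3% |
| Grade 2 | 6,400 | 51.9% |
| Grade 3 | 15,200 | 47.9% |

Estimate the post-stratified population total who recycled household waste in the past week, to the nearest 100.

Apply each group's respondent rate to its population count:
  Grade 1: 58,400 × 15.3% = 8935.2
  Grade 2: 6,400 × 51.9% = 3321.6
  Grade 3: 15,200 × 47.9% = 7280.8
Estimated total = 19537.6 → 19,500.

19,500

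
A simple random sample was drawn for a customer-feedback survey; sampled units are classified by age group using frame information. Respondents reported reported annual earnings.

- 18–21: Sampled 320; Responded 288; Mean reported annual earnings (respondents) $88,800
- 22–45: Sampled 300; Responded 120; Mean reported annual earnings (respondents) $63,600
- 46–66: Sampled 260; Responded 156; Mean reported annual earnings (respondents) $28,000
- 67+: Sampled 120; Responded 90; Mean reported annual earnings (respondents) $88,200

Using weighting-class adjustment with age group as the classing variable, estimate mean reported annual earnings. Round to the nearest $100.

Response rates by class: 18–21 288/320 = 90%, 22–45 120/300 = 40%, 46–66 156/260 = 60%, 67+ 90/120 = 75%.
With weight = n_sampled/n_responded per class, the weighted class total is n_sampled:
  18–21: 320 × 88,800 = 28,416,000
  22–45: 300 × 63,600 = 19,080,000
  46–66: 260 × 28,000 = 7,280,000
  67+: 120 × 88,200 = 10,584,000
Adjusted estimate = 65,360,000 / 1,000 = 65,360 → $65,400.

$65,400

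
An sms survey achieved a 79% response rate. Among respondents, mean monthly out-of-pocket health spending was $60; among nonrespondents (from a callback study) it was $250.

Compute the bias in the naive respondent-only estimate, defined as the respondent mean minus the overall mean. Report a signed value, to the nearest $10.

-$40

Nonresponse fraction = 1 − 0.79 = 0.21.
Bias = (nonresponse fraction) × (respondent mean − nonrespondent mean)
     = 0.21 × (60 − 250) = 0.21 × -190 = -39.9.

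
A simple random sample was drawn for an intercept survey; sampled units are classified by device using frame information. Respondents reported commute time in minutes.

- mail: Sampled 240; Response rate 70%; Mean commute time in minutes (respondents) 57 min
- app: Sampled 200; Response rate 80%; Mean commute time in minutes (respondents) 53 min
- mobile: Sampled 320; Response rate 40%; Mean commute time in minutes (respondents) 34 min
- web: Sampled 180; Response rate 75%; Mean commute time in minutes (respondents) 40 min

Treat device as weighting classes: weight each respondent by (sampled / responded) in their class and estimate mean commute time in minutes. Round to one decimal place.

Each respondent's weight = sampled/responded in their class; summing within a class gives n_sampled, so:
  mail: 240 × 57 = 13,680
  app: 200 × 53 = 10,600
  mobile: 320 × 34 = 10,880
  web: 180 × 40 = 7200
Adjusted estimate = 42,360 / 940 = 45.0638 → 45.1.

45.1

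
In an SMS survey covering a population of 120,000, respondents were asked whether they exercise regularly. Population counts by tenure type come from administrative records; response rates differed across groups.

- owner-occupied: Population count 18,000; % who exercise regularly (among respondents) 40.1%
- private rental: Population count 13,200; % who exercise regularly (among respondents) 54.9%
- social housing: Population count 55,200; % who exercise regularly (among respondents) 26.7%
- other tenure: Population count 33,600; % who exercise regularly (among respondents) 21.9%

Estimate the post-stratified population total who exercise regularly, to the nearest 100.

Estimated count per cell = population count × respondent percentage:
  owner-occupied: 18,000 × 40.1% = 7218
  private rental: 13,200 × 54.9% = 7246.8
  social housing: 55,200 × 26.7% = 14738.4
  other tenure: 33,600 × 21.9% = 7358.4
Estimated total = 36561.6 → 36,600.

36,600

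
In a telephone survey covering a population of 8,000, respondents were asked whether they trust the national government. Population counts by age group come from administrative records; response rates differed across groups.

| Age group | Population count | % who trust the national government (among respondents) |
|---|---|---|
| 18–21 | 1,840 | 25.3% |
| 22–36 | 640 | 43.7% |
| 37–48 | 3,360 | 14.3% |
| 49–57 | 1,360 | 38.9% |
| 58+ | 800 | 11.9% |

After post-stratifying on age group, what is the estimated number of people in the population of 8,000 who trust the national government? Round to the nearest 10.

1,850

Each cell contributes its population count × the respondent rate:
  18–21: 1,840 × 25.3% = 465.52
  22–36: 640 × 43.7% = 279.68
  37–48: 3,360 × 14.3% = 480.48
  49–57: 1,360 × 38.9% = 529.04
  58+: 800 × 11.9% = 95.2
Estimated total = 1849.92 → 1,850.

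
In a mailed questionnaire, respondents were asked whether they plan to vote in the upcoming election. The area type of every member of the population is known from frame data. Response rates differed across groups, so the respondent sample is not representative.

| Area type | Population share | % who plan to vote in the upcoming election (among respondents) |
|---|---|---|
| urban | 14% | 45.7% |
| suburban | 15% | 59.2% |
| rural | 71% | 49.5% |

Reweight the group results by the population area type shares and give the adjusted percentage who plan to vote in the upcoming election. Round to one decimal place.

Reweight to the known area type distribution:
  urban: 0.14 × 45.7 = 6.398
  suburban: 0.15 × 59.2 = 8.88
  rural: 0.71 × 49.5 = 35.145
Post-stratified estimate = 50.423 → 50.4%.

50.4%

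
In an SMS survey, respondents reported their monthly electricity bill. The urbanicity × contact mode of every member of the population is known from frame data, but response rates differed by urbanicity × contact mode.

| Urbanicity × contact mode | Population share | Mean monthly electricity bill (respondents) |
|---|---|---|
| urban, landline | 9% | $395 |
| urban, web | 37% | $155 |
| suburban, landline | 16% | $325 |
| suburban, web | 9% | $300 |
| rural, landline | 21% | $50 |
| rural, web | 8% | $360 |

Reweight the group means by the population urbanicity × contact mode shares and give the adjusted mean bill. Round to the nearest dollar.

$211

Post-stratification weights by population share, not respondent share:
  urban, landline: 0.09 × 395 = 35.55
  urban, web: 0.37 × 155 = 57.35
  suburban, landline: 0.16 × 325 = 52
  suburban, web: 0.09 × 300 = 27
  rural, landline: 0.21 × 50 = 10.5
  rural, web: 0.08 × 360 = 28.8
Post-stratified estimate = 211.2 → $211.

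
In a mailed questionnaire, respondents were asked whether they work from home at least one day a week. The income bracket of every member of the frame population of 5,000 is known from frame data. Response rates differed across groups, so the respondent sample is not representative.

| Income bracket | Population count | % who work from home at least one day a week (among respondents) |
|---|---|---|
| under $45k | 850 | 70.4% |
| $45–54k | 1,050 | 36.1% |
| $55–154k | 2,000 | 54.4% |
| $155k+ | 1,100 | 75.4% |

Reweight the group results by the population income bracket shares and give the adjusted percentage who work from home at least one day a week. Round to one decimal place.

Weight each group's respondent value by its population share:
  under $45k: (850/5,000) × 70.4 = 11.968
  $45–54k: (1,050/5,000) × 36.1 = 7.581
  $55–154k: (2,000/5,000) × 54.4 = 21.76
  $155k+: (1,100/5,000) × 75.4 = 16.588
Post-stratified estimate = 57.897 → 57.9%.

57.9%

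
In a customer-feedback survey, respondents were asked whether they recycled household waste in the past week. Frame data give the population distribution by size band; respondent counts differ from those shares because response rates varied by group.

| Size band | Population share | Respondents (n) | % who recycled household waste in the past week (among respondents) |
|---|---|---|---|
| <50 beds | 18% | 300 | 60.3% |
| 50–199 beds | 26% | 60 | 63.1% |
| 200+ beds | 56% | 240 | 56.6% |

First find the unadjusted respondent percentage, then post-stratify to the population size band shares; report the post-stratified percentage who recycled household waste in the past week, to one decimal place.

Without adjustment, the pooled respondent share is:
  (300/600)×60.3 + (60/600)×63.1 + (240/600)×56.6 = 59.1%
Post-stratifying to population shares instead:
  0.18×60.3 + 0.26×63.1 + 0.56×56.6 = 58.956%

59.0%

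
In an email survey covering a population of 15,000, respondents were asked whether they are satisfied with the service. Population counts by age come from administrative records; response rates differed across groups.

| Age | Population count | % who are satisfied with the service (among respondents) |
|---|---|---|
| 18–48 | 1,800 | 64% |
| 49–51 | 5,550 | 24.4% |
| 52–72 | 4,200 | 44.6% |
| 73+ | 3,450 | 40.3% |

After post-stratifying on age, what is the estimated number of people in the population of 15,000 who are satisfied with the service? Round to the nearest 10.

Estimated count per cell = population count × respondent percentage:
  18–48: 1,800 × 64% = 1152
  49–51: 5,550 × 24.4% = 1354.2
  52–72: 4,200 × 44.6% = 1873.2
  73+: 3,450 × 40.3% = 1390.35
Estimated total = 5769.75 → 5,770.

5,770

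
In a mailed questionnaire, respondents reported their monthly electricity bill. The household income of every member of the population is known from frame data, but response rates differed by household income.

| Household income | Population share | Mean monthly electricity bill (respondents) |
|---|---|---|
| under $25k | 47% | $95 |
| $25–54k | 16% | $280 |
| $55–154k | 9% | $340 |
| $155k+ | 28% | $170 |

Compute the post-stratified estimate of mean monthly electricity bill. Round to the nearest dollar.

$168

Reweight to the known household income distribution:
  under $25k: 0.47 × 95 = 44.65
  $25–54k: 0.16 × 280 = 44.8
  $55–154k: 0.09 × 340 = 30.6
  $155k+: 0.28 × 170 = 47.6
Post-stratified estimate = 167.65 → $168.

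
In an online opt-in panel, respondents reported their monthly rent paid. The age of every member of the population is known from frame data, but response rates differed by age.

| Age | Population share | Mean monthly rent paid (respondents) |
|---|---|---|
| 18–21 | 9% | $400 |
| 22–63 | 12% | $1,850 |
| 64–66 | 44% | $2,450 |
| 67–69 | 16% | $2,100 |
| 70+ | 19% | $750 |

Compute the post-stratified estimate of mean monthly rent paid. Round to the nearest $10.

Reweight to the known age distribution:
  18–21: 0.09 × 400 = 36
  22–63: 0.12 × 1850 = 222
  64–66: 0.44 × 2450 = 1078
  67–69: 0.16 × 2100 = 336
  70+: 0.19 × 750 = 142.5
Post-stratified estimate = 1814.5 → $1,810.

$1,810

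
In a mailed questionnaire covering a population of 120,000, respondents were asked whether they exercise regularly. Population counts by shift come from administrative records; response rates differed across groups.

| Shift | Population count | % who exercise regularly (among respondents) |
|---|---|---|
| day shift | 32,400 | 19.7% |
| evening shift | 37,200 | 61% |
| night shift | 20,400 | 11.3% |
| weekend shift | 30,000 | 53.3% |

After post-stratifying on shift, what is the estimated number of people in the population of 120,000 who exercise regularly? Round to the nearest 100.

47,400

Estimated count per cell = population count × respondent percentage:
  day shift: 32,400 × 19.7% = 6382.8
  evening shift: 37,200 × 61% = 22,692
  night shift: 20,400 × 11.3% = 2305.2
  weekend shift: 30,000 × 53.3% = 15,990
Estimated total = 47,370 → 47,400.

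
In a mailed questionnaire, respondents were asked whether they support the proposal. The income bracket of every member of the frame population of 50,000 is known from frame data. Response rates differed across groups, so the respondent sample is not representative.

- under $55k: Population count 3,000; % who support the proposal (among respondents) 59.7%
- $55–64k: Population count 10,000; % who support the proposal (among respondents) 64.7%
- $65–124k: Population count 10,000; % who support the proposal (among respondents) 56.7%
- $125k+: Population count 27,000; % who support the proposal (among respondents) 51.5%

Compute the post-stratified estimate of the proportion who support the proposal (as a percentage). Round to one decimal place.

Reweight to the known income bracket distribution:
  under $55k: (3,000/50,000) × 59.7 = 3.582
  $55–64k: (10,000/50,000) × 64.7 = 12.94
  $65–124k: (10,000/50,000) × 56.7 = 11.34
  $125k+: (27,000/50,000) × 51.5 = 27.81
Post-stratified estimate = 55.672 → 55.7%.

55.7%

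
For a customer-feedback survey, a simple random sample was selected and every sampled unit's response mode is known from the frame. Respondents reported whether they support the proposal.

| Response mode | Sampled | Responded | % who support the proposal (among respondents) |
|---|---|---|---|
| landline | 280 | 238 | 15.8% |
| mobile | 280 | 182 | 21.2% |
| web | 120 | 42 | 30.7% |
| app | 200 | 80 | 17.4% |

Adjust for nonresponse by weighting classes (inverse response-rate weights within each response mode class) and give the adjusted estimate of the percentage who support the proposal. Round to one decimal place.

19.9%

Class response rates: landline 238/280 = 85%, mobile 182/280 = 65%, web 42/120 = 35%, app 80/200 = 40%.
Each respondent's weight = sampled/responded in their class; summing within a class gives n_sampled, so:
  landline: 280 × 15.8 = 4424
  mobile: 280 × 21.2 = 5936
  web: 120 × 30.7 = 3684
  app: 200 × 17.4 = 3480
Adjusted estimate = 17,524 / 880 = 19.9136 → 19.9%.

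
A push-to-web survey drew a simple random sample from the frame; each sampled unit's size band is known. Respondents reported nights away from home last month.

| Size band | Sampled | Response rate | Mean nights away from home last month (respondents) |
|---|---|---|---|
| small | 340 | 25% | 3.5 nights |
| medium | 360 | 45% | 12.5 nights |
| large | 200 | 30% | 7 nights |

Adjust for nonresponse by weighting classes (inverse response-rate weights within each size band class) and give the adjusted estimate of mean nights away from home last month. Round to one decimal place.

7.9

Weighting each respondent by the inverse class response rate inflates each class back to its sampled size, so the class weight is n_sampled:
  small: 340 × 3.5 = 1190
  medium: 360 × 12.5 = 4500
  large: 200 × 7 = 1400
Adjusted estimate = 7090 / 900 = 7.87778 → 7.9.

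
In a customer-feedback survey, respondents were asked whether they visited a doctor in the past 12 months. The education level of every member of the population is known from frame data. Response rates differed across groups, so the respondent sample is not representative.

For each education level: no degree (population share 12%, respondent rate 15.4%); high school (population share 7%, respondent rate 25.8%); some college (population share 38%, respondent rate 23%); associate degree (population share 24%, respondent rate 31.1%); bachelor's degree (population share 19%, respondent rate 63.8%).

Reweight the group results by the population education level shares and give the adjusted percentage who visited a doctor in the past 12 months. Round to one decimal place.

32.0%

Post-stratification weights by population share, not respondent share:
  no degree: 0.12 × 15.4 = 1.848
  high school: 0.07 × 25.8 = 1.806
  some college: 0.38 × 23 = 8.74
  associate degree: 0.24 × 31.1 = 7.464
  bachelor's degree: 0.19 × 63.8 = 12.122
Post-stratified estimate = 31.98 → 32.0%.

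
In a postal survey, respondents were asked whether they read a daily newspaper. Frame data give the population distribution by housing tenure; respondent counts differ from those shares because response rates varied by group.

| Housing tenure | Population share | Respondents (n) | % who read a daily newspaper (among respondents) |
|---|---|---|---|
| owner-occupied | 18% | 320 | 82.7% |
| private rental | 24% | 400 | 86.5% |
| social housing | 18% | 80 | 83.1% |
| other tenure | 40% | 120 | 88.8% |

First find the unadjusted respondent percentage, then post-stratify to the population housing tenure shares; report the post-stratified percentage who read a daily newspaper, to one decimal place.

Without adjustment, the pooled respondent share is:
  (320/920)×82.7 + (400/920)×86.5 + (80/920)×83.1 + (120/920)×88.8 = 85.1826%
Post-stratifying to population shares instead:
  0.18×82.7 + 0.24×86.5 + 0.18×83.1 + 0.4×88.8 = 86.124%

86.1%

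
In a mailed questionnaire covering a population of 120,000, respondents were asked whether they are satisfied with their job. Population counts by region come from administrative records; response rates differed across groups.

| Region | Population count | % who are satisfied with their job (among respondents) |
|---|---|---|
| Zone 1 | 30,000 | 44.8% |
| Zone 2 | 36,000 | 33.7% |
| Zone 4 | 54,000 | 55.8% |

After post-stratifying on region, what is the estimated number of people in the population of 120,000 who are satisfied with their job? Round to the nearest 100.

55,700

Estimated count per cell = population count × respondent percentage:
  Zone 1: 30,000 × 44.8% = 13,440
  Zone 2: 36,000 × 33.7% = 12,132
  Zone 4: 54,000 × 55.8% = 30,132
Estimated total = 55,704 → 55,700.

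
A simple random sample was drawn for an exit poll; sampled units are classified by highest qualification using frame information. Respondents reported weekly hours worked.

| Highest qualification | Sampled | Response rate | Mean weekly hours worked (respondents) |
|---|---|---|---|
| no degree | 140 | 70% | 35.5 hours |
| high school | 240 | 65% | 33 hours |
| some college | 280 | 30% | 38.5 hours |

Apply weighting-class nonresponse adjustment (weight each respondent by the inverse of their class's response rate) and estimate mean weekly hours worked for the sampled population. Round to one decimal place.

35.9

Inverse-response-rate weighting restores each class to its sampled count, so class totals weight by n_sampled:
  no degree: 140 × 35.5 = 4970
  high school: 240 × 33 = 7920
  some college: 280 × 38.5 = 10,780
Adjusted estimate = 23,670 / 660 = 35.8636 → 35.9.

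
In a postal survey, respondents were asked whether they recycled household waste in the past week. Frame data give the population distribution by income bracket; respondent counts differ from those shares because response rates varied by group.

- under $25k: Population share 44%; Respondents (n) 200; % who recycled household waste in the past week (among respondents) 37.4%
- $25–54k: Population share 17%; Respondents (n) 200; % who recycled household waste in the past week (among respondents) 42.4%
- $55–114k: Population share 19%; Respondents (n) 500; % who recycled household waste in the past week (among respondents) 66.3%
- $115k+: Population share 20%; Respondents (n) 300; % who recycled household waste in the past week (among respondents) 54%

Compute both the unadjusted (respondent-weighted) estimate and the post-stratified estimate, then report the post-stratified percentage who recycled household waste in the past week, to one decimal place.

Without adjustment, the pooled respondent share is:
  (200/1200)×37.4 + (200/1200)×42.4 + (500/1200)×66.3 + (300/1200)×54 = 54.425%
Reweighting by population income bracket shares:
  0.44×37.4 + 0.17×42.4 + 0.19×66.3 + 0.2×54 = 47.061%

47.1%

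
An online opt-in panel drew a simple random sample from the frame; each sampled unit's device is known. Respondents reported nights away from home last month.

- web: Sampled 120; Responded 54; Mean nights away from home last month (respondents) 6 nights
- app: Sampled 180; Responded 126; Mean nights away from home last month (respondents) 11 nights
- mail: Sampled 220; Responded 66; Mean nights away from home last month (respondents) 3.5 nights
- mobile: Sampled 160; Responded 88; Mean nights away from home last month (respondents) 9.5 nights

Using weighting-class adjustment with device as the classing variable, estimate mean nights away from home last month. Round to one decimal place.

Response rates by class: web 54/120 = 45%, app 126/180 = 70%, mail 66/220 = 30%, mobile 88/160 = 55%.
Each respondent's weight = sampled/responded in their class; summing within a class gives n_sampled, so:
  web: 120 × 6 = 720
  app: 180 × 11 = 1980
  mail: 220 × 3.5 = 770
  mobile: 160 × 9.5 = 1520
Adjusted estimate = 4990 / 680 = 7.33824 → 7.3.

7.3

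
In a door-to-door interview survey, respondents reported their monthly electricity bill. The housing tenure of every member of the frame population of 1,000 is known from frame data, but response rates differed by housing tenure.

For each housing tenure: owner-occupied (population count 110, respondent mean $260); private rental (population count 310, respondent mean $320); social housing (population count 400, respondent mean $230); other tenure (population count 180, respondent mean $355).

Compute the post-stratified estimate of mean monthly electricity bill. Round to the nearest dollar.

Weight each group's respondent value by its population share:
  owner-occupied: (110/1,000) × 260 = 28.6
  private rental: (310/1,000) × 320 = 99.2
  social housing: (400/1,000) × 230 = 92
  other tenure: (180/1,000) × 355 = 63.9
Post-stratified estimate = 283.7 → $284.

$284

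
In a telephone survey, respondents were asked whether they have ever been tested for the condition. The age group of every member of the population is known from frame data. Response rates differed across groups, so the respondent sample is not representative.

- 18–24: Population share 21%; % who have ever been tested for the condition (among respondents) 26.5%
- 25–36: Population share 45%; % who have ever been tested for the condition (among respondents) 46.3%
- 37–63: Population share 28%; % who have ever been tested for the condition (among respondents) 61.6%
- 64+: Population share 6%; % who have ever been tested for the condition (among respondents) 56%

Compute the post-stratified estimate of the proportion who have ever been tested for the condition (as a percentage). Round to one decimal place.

Each cell contributes population-share × respondent value:
  18–24: 0.21 × 26.5 = 5.565
  25–36: 0.45 × 46.3 = 20.835
  37–63: 0.28 × 61.6 = 17.248
  64+: 0.06 × 56 = 3.36
Post-stratified estimate = 47.008 → 47.0%.

47.0%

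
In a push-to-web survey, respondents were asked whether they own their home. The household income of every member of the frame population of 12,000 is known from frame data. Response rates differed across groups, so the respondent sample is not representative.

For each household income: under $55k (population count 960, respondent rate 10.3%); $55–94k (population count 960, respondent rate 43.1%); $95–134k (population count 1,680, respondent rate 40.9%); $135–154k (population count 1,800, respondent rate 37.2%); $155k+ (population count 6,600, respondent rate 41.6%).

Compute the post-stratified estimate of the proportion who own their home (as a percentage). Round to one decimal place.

38.5%

Each cell contributes population-share × respondent value:
  under $55k: (960/12,000) × 10.3 = 0.824
  $55–94k: (960/12,000) × 43.1 = 3.448
  $95–134k: (1,680/12,000) × 40.9 = 5.726
  $135–154k: (1,800/12,000) × 37.2 = 5.58
  $155k+: (6,600/12,000) × 41.6 = 22.88
Post-stratified estimate = 38.458 → 38.5%.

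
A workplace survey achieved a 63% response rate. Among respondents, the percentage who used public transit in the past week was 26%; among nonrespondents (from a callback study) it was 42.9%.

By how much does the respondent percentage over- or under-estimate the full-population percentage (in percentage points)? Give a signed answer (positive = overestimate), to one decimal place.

Nonresponse fraction = 1 − 0.63 = 0.37.
Bias = (nonresponse fraction) × (respondent percentage − nonrespondent percentage)
     = 0.37 × (26 − 42.9) = 0.37 × -16.9 = -6.253.

-6.3 percentage points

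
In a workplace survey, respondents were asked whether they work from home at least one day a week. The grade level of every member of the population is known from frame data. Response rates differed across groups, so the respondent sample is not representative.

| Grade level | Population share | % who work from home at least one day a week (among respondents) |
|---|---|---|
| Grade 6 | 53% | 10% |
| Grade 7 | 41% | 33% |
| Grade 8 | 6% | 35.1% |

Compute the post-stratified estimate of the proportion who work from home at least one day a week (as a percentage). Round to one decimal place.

Each cell contributes population-share × respondent value:
  Grade 6: 0.53 × 10 = 5.3
  Grade 7: 0.41 × 33 = 13.53
  Grade 8: 0.06 × 35.1 = 2.106
Post-stratified estimate = 20.936 → 20.9%.

20.9%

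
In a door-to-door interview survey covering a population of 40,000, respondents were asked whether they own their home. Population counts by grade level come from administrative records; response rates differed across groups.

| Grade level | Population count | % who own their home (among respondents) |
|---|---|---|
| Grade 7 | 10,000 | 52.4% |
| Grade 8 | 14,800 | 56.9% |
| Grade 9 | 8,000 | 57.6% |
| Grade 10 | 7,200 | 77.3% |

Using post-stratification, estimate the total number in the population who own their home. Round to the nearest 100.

23,800

Apply each group's respondent rate to its population count:
  Grade 7: 10,000 × 52.4% = 5240
  Grade 8: 14,800 × 56.9% = 8421.2
  Grade 9: 8,000 × 57.6% = 4608
  Grade 10: 7,200 × 77.3% = 5565.6
Estimated total = 23834.8 → 23,800.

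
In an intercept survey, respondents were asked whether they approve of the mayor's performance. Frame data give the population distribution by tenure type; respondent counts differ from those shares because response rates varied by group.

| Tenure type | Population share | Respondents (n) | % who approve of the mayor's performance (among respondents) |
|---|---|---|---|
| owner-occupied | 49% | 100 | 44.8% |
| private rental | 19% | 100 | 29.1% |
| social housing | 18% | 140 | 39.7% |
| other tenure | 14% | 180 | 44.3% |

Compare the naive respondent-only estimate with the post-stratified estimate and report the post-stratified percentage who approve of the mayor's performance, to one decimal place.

Without adjustment, the pooled respondent share is:
  (100/520)×44.8 + (100/520)×29.1 + (140/520)×39.7 + (180/520)×44.3 = 40.2346%
Post-stratified estimate weights by population shares:
  0.49×44.8 + 0.19×29.1 + 0.18×39.7 + 0.14×44.3 = 40.829%

40.8%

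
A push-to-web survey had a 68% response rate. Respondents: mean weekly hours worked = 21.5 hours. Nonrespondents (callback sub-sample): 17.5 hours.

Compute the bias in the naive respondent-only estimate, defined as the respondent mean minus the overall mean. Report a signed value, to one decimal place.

+1.3

Nonresponse fraction = 1 − 0.68 = 0.32.
Bias = (nonresponse fraction) × (respondent mean − nonrespondent mean)
     = 0.32 × (21.5 − 17.5) = 0.32 × 4 = 1.28.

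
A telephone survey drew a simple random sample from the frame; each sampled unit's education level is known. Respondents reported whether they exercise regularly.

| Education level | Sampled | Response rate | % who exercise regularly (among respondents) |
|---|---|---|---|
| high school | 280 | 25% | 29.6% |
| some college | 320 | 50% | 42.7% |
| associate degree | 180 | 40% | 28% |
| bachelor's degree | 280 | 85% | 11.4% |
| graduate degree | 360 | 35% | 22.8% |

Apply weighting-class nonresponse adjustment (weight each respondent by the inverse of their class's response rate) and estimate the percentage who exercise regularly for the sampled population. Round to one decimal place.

Weighting each respondent by the inverse class response rate inflates each class back to its sampled size, so the class weight is n_sampled:
  high school: 280 × 29.6 = 8288
  some college: 320 × 42.7 = 13,664
  associate degree: 180 × 28 = 5040
  bachelor's degree: 280 × 11.4 = 3192
  graduate degree: 360 × 22.8 = 8208
Adjusted estimate = 38,392 / 1,420 = 27.0366 → 27.0%.

27.0%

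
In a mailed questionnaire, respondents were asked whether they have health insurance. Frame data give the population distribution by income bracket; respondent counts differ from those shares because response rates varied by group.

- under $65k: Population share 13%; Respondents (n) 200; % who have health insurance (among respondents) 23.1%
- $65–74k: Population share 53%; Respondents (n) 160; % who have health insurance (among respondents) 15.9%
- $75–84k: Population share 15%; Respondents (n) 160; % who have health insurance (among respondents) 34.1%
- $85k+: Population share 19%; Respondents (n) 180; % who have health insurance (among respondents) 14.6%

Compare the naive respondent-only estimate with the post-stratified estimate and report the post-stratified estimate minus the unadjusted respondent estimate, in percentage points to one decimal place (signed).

-2.5 percentage points

Naive respondent-only estimate (weights = respondent counts):
  (200/700)×23.1 + (160/700)×15.9 + (160/700)×34.1 + (180/700)×14.6 = 21.7829%
Post-stratified estimate weights by population shares:
  0.13×23.1 + 0.53×15.9 + 0.15×34.1 + 0.19×14.6 = 19.319%
Difference = 19.319 − 21.7829 = -2.4639 pp.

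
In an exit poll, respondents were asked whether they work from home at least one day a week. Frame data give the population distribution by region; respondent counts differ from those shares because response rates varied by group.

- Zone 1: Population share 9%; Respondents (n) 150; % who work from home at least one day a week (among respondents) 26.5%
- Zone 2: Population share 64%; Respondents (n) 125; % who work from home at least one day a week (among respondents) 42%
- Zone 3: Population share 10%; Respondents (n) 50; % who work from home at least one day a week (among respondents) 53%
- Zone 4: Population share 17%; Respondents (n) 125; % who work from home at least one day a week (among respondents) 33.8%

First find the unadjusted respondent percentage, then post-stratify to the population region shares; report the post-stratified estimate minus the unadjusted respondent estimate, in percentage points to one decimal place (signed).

Unadjusted (pooled respondent) estimate weights by respondent counts:
  (150/450)×26.5 + (125/450)×42 + (50/450)×53 + (125/450)×33.8 = 35.7778%
Reweighting by population region shares:
  0.09×26.5 + 0.64×42 + 0.1×53 + 0.17×33.8 = 40.311%
Difference = 40.311 − 35.7778 = 4.5332 pp.

+4.5 percentage points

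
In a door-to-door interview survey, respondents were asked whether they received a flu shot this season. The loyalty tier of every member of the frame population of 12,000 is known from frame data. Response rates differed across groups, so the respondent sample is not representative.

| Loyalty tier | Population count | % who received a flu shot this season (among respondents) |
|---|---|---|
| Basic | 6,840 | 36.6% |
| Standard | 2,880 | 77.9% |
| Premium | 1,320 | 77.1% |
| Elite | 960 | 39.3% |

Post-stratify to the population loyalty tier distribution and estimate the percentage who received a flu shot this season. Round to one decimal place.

51.2%

Each cell contributes population-share × respondent value:
  Basic: (6,840/12,000) × 36.6 = 20.862
  Standard: (2,880/12,000) × 77.9 = 18.696
  Premium: (1,320/12,000) × 77.1 = 8.481
  Elite: (960/12,000) × 39.3 = 3.144
Post-stratified estimate = 51.183 → 51.2%.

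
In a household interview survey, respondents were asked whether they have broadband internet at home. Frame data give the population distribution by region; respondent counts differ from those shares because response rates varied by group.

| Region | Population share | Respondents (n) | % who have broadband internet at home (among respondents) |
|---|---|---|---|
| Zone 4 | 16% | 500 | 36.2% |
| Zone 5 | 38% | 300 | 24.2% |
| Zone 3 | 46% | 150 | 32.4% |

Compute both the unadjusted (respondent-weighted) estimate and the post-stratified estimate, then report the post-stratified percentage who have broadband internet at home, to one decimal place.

29.9%

Without adjustment, the pooled respondent share is:
  (500/950)×36.2 + (300/950)×24.2 + (150/950)×32.4 = 31.8105%
Post-stratified estimate weights by population shares:
  0.16×36.2 + 0.38×24.2 + 0.46×32.4 = 29.892%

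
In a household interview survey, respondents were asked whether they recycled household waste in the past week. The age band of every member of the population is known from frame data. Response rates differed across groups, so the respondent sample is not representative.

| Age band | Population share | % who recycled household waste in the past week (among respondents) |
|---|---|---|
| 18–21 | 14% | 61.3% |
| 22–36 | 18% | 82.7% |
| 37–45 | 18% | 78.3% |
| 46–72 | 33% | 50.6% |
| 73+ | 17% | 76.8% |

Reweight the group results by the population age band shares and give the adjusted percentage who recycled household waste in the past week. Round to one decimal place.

67.3%

Reweight to the known age band distribution:
  18–21: 0.14 × 61.3 = 8.582
  22–36: 0.18 × 82.7 = 14.886
  37–45: 0.18 × 78.3 = 14.094
  46–72: 0.33 × 50.6 = 16.698
  73+: 0.17 × 76.8 = 13.056
Post-stratified estimate = 67.316 → 67.3%.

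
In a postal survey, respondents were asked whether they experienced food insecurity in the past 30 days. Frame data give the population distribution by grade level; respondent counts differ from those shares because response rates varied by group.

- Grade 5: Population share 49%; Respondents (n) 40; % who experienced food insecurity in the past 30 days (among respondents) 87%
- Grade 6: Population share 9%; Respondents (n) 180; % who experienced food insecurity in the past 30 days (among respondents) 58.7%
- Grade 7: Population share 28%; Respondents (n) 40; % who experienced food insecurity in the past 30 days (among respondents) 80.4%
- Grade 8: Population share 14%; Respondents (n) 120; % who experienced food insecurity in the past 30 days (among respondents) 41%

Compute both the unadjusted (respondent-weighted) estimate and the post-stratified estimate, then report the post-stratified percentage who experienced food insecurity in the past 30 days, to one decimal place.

76.2%

Without adjustment, the pooled respondent share is:
  (40/380)×87 + (180/380)×58.7 + (40/380)×80.4 + (120/380)×41 = 58.3737%
Reweighting by population grade level shares:
  0.49×87 + 0.09×58.7 + 0.28×80.4 + 0.14×41 = 76.165%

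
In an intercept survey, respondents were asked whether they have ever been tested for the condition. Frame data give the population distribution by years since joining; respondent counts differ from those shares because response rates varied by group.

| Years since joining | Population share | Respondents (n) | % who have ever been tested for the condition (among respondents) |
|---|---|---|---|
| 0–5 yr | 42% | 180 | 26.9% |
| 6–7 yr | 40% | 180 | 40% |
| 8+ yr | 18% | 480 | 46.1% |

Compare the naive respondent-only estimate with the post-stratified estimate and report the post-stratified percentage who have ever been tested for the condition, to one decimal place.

35.6%

Naive respondent-only estimate (weights = respondent counts):
  (180/840)×26.9 + (180/840)×40 + (480/840)×46.1 = 40.6786%
Reweighting by population years since joining shares:
  0.42×26.9 + 0.4×40 + 0.18×46.1 = 35.596%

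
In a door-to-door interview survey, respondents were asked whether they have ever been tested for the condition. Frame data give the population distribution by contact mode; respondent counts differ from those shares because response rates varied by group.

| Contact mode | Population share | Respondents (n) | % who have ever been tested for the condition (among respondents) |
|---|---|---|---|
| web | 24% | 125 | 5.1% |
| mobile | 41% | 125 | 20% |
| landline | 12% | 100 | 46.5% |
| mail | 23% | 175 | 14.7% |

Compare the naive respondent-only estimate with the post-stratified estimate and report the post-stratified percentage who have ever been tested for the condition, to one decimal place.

Unadjusted (pooled respondent) estimate weights by respondent counts:
  (125/525)×5.1 + (125/525)×20 + (100/525)×46.5 + (175/525)×14.7 = 19.7333%
Post-stratifying to population shares instead:
  0.24×5.1 + 0.41×20 + 0.12×46.5 + 0.23×14.7 = 18.385%

18.4%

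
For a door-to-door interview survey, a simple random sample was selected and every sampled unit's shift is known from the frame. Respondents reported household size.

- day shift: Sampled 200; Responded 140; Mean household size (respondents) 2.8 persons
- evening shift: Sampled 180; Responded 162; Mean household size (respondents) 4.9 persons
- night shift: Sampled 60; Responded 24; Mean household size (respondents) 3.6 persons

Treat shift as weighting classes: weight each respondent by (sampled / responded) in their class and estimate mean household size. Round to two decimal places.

Response rates by class: day shift 140/200 = 70%, evening shift 162/180 = 90%, night shift 24/60 = 40%.
With weight = n_sampled/n_responded per class, the weighted class total is n_sampled:
  day shift: 200 × 2.8 = 560
  evening shift: 180 × 4.9 = 882
  night shift: 60 × 3.6 = 216
Adjusted estimate = 1658 / 440 = 3.76818 → 3.77.

3.77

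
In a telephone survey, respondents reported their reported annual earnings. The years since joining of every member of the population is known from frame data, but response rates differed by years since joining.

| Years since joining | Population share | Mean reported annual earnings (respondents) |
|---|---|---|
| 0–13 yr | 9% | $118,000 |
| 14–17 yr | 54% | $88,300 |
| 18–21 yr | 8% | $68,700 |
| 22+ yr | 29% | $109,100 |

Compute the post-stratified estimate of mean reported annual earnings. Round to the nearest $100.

$95,400

Each cell contributes population-share × respondent value:
  0–13 yr: 0.09 × 118,000 = 10,620
  14–17 yr: 0.54 × 88,300 = 47,682
  18–21 yr: 0.08 × 68,700 = 5496
  22+ yr: 0.29 × 109,100 = 31,639
Post-stratified estimate = 95,437 → $95,400.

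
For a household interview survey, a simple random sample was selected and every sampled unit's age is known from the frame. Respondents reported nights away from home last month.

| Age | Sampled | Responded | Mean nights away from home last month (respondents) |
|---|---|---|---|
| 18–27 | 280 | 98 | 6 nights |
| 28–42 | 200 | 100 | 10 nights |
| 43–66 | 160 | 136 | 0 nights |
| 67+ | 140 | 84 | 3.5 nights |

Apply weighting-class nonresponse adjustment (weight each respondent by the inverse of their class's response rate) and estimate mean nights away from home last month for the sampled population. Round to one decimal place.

Response rates by class: 18–27 98/280 = 35%, 28–42 100/200 = 50%, 43–66 136/160 = 85%, 67+ 84/140 = 60%.
Each respondent's weight = sampled/responded in their class; summing within a class gives n_sampled, so:
  18–27: 280 × 6 = 1680
  28–42: 200 × 10 = 2000
  43–66: 160 × 0 = 0
  67+: 140 × 3.5 = 490
Adjusted estimate = 4170 / 780 = 5.34615 → 5.3.

5.3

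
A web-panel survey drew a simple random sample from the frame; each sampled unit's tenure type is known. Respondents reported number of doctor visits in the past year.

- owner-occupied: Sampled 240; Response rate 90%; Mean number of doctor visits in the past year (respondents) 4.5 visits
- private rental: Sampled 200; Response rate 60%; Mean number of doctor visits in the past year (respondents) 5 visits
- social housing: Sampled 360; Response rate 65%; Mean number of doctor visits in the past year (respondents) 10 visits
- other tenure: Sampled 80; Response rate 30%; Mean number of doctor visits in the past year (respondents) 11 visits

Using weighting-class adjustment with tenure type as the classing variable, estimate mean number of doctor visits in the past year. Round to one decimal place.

7.5

With weight = n_sampled/n_responded per class, the weighted class total is n_sampled:
  owner-occupied: 240 × 4.5 = 1080
  private rental: 200 × 5 = 1000
  social housing: 360 × 10 = 3600
  other tenure: 80 × 11 = 880
Adjusted estimate = 6560 / 880 = 7.45455 → 7.5.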